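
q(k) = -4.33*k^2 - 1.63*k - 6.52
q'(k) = -8.66*k - 1.63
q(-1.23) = -11.07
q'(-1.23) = 9.02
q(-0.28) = -6.40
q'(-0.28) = 0.79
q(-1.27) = -11.43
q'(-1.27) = 9.37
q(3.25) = -57.55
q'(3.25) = -29.78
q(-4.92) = -103.31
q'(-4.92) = 40.98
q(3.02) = -50.93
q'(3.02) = -27.78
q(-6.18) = -161.82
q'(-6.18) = 51.89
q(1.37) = -16.88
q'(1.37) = -13.49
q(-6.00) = -152.62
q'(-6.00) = 50.33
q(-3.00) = -40.60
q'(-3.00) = 24.35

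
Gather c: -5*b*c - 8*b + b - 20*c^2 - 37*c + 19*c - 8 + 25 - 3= -7*b - 20*c^2 + c*(-5*b - 18) + 14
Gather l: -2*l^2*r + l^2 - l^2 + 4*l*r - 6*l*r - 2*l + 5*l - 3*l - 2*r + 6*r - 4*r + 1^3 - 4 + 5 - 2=-2*l^2*r - 2*l*r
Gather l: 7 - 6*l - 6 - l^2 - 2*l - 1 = -l^2 - 8*l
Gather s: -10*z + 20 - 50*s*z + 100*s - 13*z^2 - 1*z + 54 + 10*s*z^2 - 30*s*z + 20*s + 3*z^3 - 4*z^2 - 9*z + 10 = s*(10*z^2 - 80*z + 120) + 3*z^3 - 17*z^2 - 20*z + 84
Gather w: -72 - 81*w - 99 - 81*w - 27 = -162*w - 198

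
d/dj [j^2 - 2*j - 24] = 2*j - 2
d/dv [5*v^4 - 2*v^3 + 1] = v^2*(20*v - 6)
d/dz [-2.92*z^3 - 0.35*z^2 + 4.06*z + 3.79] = -8.76*z^2 - 0.7*z + 4.06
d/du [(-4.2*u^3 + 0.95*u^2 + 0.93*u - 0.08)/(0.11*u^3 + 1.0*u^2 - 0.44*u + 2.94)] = (-4.3045*u^4 + 3.4914*u^3 - 38.3656*u^2 + 5.746*u + 2.699)/(0.0121*u^6 + 0.22*u^5 + 0.9032*u^4 - 0.2332*u^3 + 6.0736*u^2 - 2.5872*u + 8.6436)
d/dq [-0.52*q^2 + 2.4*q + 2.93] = 2.4 - 1.04*q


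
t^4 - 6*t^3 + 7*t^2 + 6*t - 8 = (t - 4)*(t - 2)*(t - 1)*(t + 1)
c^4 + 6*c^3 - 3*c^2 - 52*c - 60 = (c - 3)*(c + 2)^2*(c + 5)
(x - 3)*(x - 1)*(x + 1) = x^3 - 3*x^2 - x + 3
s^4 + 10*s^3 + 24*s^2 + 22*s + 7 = (s + 1)^3*(s + 7)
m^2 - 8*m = m*(m - 8)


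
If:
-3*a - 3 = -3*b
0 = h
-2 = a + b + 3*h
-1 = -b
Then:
No Solution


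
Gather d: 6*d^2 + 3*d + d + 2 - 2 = 6*d^2 + 4*d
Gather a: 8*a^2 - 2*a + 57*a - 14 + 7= 8*a^2 + 55*a - 7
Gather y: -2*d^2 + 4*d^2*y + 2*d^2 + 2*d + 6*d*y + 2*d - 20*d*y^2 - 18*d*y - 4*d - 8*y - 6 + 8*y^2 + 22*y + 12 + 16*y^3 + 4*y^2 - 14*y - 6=16*y^3 + y^2*(12 - 20*d) + y*(4*d^2 - 12*d)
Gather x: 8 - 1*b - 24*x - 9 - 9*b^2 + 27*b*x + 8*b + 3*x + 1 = -9*b^2 + 7*b + x*(27*b - 21)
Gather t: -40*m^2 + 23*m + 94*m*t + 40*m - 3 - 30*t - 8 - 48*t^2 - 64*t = -40*m^2 + 63*m - 48*t^2 + t*(94*m - 94) - 11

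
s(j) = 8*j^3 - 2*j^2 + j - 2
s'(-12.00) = 3505.00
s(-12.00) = -14126.00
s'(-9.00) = 1981.00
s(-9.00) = -6005.00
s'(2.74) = 170.22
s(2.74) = 150.29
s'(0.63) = 8.01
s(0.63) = -0.16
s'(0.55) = 6.06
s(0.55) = -0.72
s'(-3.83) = 368.37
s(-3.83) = -484.62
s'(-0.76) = 17.90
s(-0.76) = -7.43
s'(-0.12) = 1.83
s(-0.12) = -2.16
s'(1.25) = 33.50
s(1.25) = 11.75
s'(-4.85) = 584.94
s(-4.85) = -966.57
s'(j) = 24*j^2 - 4*j + 1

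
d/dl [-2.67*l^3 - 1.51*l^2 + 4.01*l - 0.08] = -8.01*l^2 - 3.02*l + 4.01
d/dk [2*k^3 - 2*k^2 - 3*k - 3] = 6*k^2 - 4*k - 3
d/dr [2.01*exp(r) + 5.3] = 2.01*exp(r)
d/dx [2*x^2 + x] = 4*x + 1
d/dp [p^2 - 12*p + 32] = 2*p - 12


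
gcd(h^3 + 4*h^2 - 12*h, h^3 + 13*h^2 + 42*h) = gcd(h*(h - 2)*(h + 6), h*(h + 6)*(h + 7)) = h^2 + 6*h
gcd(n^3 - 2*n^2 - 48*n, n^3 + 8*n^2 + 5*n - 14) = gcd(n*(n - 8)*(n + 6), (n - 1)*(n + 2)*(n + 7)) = 1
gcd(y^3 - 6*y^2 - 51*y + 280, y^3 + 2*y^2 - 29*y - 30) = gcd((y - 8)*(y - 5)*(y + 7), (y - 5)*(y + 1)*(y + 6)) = y - 5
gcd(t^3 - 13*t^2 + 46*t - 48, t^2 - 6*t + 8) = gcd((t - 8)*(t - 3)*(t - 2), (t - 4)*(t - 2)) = t - 2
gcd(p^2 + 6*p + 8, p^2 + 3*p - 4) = p + 4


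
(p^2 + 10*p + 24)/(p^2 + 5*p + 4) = (p + 6)/(p + 1)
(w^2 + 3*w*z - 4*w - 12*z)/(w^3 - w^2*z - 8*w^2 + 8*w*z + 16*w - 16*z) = (-w - 3*z)/(-w^2 + w*z + 4*w - 4*z)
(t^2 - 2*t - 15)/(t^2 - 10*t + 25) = (t + 3)/(t - 5)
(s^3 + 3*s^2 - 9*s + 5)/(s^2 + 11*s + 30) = (s^2 - 2*s + 1)/(s + 6)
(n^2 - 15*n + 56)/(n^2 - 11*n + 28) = (n - 8)/(n - 4)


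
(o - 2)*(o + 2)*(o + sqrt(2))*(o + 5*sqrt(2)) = o^4 + 6*sqrt(2)*o^3 + 6*o^2 - 24*sqrt(2)*o - 40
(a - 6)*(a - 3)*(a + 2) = a^3 - 7*a^2 + 36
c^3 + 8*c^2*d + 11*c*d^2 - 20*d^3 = (c - d)*(c + 4*d)*(c + 5*d)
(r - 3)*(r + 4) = r^2 + r - 12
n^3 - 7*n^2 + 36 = (n - 6)*(n - 3)*(n + 2)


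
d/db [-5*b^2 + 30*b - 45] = 30 - 10*b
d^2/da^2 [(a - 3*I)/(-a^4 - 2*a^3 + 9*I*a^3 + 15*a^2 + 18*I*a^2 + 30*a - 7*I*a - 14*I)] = (-12*a^5 + a^4*(-32 + 180*I) + a^3*(990 + 440*I) + a^2*(2328 - 1974*I) + a*(306 - 4712*I) - 1064 - 2754*I)/(a^10 + a^9*(6 - 25*I) + a^8*(-225 - 150*I) + a^7*(-1414 + 761*I) + a^6*(-505 + 6166*I) + a^5*(12138 + 10065*I) + a^4*(26549 - 7514*I) + a^3*(9598 - 31661*I) + a^2*(-18228 - 19278*I) + a*(-12152 + 4116*I) + 2744*I)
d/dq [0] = 0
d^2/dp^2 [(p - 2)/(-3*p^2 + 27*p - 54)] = 2*(-(p - 2)*(2*p - 9)^2 + (3*p - 11)*(p^2 - 9*p + 18))/(3*(p^2 - 9*p + 18)^3)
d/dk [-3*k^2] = -6*k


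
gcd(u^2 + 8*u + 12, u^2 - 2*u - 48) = u + 6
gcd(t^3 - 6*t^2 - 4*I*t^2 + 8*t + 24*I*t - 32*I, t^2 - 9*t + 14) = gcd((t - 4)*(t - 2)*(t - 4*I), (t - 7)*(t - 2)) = t - 2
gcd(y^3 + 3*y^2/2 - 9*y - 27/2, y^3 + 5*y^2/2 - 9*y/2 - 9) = y^2 + 9*y/2 + 9/2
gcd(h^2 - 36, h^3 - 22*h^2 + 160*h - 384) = h - 6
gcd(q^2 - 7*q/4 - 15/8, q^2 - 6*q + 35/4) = q - 5/2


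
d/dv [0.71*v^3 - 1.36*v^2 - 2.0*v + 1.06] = 2.13*v^2 - 2.72*v - 2.0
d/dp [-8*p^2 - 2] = -16*p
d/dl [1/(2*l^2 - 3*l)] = (3 - 4*l)/(l^2*(2*l - 3)^2)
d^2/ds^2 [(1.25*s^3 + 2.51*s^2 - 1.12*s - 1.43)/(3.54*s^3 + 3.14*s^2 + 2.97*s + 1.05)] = (5.6843418860808e-14*s^7 + 35.1196319999999*s^6 - 163.065852*s^5 - 503.831916*s^4 - 416.480666*s^3 - 151.111362*s^2 - 17.698914*s - 3.278364)/(44.361864*s^9 + 118.047672*s^8 + 216.365508*s^7 + 268.513676*s^6 + 251.555274*s^5 + 180.387558*s^4 + 96.659163*s^3 + 38.171385*s^2 + 9.823275*s + 1.157625)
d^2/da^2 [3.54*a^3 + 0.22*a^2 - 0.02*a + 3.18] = 21.24*a + 0.44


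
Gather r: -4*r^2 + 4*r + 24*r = -4*r^2 + 28*r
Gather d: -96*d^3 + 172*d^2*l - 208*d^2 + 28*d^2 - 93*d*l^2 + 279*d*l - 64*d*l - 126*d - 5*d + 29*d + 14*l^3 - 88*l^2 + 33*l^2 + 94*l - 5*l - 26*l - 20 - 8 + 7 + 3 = -96*d^3 + d^2*(172*l - 180) + d*(-93*l^2 + 215*l - 102) + 14*l^3 - 55*l^2 + 63*l - 18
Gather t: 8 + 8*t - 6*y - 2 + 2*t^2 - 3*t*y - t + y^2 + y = 2*t^2 + t*(7 - 3*y) + y^2 - 5*y + 6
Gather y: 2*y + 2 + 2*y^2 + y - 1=2*y^2 + 3*y + 1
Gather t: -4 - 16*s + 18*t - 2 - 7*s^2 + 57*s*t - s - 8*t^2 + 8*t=-7*s^2 - 17*s - 8*t^2 + t*(57*s + 26) - 6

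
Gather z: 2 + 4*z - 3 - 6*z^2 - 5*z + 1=-6*z^2 - z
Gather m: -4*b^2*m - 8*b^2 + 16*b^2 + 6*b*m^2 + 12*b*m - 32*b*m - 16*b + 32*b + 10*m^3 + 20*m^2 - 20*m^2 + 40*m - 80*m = 8*b^2 + 6*b*m^2 + 16*b + 10*m^3 + m*(-4*b^2 - 20*b - 40)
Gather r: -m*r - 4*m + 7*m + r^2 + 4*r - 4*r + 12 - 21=-m*r + 3*m + r^2 - 9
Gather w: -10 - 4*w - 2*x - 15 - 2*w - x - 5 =-6*w - 3*x - 30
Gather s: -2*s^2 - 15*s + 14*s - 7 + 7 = -2*s^2 - s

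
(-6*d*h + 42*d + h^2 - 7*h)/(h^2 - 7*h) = (-6*d + h)/h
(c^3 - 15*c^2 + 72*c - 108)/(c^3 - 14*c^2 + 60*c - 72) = (c - 3)/(c - 2)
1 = 1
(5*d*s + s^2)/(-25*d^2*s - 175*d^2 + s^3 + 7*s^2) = s/(-5*d*s - 35*d + s^2 + 7*s)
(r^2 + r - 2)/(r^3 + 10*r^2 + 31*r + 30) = (r - 1)/(r^2 + 8*r + 15)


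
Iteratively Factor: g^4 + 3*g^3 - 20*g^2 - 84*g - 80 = (g - 5)*(g^3 + 8*g^2 + 20*g + 16) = (g - 5)*(g + 2)*(g^2 + 6*g + 8) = (g - 5)*(g + 2)*(g + 4)*(g + 2)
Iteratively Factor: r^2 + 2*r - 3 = (r + 3)*(r - 1)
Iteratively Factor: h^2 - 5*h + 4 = (h - 1)*(h - 4)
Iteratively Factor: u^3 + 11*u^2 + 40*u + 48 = (u + 4)*(u^2 + 7*u + 12) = (u + 3)*(u + 4)*(u + 4)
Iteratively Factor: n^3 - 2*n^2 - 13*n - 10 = (n + 2)*(n^2 - 4*n - 5) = (n + 1)*(n + 2)*(n - 5)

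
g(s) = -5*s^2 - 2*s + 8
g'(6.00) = -62.00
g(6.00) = -184.00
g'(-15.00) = 148.00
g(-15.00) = -1087.00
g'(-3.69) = 34.90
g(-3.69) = -52.70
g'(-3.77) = 35.70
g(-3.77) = -55.52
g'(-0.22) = 0.20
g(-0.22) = 8.20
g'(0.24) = -4.40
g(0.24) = 7.23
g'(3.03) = -32.30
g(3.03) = -43.96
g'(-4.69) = 44.90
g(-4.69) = -92.60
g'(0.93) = -11.30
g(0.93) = 1.82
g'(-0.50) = 3.00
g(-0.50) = 7.75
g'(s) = -10*s - 2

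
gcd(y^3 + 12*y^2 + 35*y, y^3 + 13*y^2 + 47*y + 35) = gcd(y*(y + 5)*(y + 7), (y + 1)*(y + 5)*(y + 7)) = y^2 + 12*y + 35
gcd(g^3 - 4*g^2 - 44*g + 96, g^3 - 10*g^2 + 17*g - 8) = g - 8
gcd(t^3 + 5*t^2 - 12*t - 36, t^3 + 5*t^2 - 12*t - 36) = t^3 + 5*t^2 - 12*t - 36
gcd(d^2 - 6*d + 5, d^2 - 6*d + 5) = d^2 - 6*d + 5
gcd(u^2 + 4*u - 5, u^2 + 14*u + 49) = 1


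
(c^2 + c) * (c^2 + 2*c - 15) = c^4 + 3*c^3 - 13*c^2 - 15*c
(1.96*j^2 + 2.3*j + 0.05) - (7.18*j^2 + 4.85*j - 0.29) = -5.22*j^2 - 2.55*j + 0.34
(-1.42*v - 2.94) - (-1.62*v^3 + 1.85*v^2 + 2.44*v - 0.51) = 1.62*v^3 - 1.85*v^2 - 3.86*v - 2.43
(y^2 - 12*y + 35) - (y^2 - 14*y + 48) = 2*y - 13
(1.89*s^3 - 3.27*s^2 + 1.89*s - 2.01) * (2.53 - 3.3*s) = -6.237*s^4 + 15.5727*s^3 - 14.5101*s^2 + 11.4147*s - 5.0853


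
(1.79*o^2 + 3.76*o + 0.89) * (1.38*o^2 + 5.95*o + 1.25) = 2.4702*o^4 + 15.8393*o^3 + 25.8377*o^2 + 9.9955*o + 1.1125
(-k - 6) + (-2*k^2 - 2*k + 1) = -2*k^2 - 3*k - 5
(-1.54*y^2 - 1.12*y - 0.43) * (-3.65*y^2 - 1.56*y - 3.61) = 5.621*y^4 + 6.4904*y^3 + 8.8761*y^2 + 4.714*y + 1.5523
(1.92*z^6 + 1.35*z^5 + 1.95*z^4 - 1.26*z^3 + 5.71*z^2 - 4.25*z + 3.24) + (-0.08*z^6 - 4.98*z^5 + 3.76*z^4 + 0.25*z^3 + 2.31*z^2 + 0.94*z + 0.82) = 1.84*z^6 - 3.63*z^5 + 5.71*z^4 - 1.01*z^3 + 8.02*z^2 - 3.31*z + 4.06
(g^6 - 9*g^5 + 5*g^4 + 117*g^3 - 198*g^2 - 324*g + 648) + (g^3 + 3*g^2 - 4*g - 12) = g^6 - 9*g^5 + 5*g^4 + 118*g^3 - 195*g^2 - 328*g + 636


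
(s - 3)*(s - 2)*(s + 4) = s^3 - s^2 - 14*s + 24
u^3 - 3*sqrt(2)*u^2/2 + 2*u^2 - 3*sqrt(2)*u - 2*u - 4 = (u + 2)*(u - 2*sqrt(2))*(u + sqrt(2)/2)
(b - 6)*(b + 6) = b^2 - 36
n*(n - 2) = n^2 - 2*n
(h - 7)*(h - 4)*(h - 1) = h^3 - 12*h^2 + 39*h - 28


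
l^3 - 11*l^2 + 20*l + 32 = (l - 8)*(l - 4)*(l + 1)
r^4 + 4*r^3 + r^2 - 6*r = r*(r - 1)*(r + 2)*(r + 3)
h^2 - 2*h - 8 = (h - 4)*(h + 2)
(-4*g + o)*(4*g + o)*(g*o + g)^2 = -16*g^4*o^2 - 32*g^4*o - 16*g^4 + g^2*o^4 + 2*g^2*o^3 + g^2*o^2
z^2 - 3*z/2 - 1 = (z - 2)*(z + 1/2)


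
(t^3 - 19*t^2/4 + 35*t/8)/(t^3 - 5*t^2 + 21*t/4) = (4*t - 5)/(2*(2*t - 3))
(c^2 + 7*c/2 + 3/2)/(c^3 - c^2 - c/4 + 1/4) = 2*(c + 3)/(2*c^2 - 3*c + 1)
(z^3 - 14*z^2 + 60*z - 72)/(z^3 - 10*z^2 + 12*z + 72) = (z - 2)/(z + 2)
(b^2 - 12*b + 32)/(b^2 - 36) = (b^2 - 12*b + 32)/(b^2 - 36)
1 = 1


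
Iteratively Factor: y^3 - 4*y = (y - 2)*(y^2 + 2*y) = (y - 2)*(y + 2)*(y)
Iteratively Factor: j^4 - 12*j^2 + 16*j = (j - 2)*(j^3 + 2*j^2 - 8*j) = (j - 2)*(j + 4)*(j^2 - 2*j) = j*(j - 2)*(j + 4)*(j - 2)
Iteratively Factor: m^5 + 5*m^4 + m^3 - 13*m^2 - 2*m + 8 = (m - 1)*(m^4 + 6*m^3 + 7*m^2 - 6*m - 8) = (m - 1)*(m + 2)*(m^3 + 4*m^2 - m - 4) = (m - 1)*(m + 1)*(m + 2)*(m^2 + 3*m - 4) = (m - 1)^2*(m + 1)*(m + 2)*(m + 4)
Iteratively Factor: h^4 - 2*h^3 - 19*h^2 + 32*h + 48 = (h - 4)*(h^3 + 2*h^2 - 11*h - 12) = (h - 4)*(h + 1)*(h^2 + h - 12) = (h - 4)*(h - 3)*(h + 1)*(h + 4)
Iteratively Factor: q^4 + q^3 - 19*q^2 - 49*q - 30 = (q + 1)*(q^3 - 19*q - 30) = (q - 5)*(q + 1)*(q^2 + 5*q + 6) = (q - 5)*(q + 1)*(q + 3)*(q + 2)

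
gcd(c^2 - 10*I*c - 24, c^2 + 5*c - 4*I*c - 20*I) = c - 4*I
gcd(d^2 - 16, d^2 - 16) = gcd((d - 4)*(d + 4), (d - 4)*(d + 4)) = d^2 - 16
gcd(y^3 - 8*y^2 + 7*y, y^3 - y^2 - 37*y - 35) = y - 7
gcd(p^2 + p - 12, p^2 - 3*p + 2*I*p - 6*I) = p - 3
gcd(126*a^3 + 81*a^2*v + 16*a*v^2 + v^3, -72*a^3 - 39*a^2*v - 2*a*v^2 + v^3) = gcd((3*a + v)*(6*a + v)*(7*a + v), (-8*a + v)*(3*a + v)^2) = 3*a + v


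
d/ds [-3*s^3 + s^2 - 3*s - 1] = -9*s^2 + 2*s - 3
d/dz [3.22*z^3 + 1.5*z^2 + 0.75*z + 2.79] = 9.66*z^2 + 3.0*z + 0.75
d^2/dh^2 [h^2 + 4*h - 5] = 2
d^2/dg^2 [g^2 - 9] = 2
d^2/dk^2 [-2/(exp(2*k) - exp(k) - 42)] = 2*(2*(2*exp(k) - 1)^2*exp(k) + (4*exp(k) - 1)*(-exp(2*k) + exp(k) + 42))*exp(k)/(-exp(2*k) + exp(k) + 42)^3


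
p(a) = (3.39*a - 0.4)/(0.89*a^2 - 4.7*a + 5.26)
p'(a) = (4.7 - 1.78*a)*(3.39*a - 0.4)/(0.89*a^2 - 4.7*a + 5.26)^2 + 3.39/(0.89*a^2 - 4.7*a + 5.26)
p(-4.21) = -0.36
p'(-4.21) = -0.02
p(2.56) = -8.81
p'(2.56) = -2.27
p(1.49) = 19.97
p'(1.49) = 190.16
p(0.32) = 0.18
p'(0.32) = 1.07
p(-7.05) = -0.29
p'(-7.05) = -0.02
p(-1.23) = -0.37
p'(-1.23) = 0.07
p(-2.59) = -0.39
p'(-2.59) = -0.01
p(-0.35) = -0.23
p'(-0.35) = 0.31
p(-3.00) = -0.39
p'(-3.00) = -0.02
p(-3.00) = -0.39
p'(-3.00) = -0.02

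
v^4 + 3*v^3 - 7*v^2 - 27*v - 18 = (v - 3)*(v + 1)*(v + 2)*(v + 3)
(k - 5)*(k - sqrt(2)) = k^2 - 5*k - sqrt(2)*k + 5*sqrt(2)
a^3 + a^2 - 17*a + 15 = (a - 3)*(a - 1)*(a + 5)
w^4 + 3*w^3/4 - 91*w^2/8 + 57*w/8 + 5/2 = (w - 5/2)*(w - 1)*(w + 1/4)*(w + 4)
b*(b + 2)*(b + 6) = b^3 + 8*b^2 + 12*b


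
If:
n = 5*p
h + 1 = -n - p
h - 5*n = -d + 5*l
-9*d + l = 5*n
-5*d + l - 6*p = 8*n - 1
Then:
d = -59/516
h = -149/129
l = -593/1548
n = 50/387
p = 10/387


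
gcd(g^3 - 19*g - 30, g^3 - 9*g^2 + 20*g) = g - 5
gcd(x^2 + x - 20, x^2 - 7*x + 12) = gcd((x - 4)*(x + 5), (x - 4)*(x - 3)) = x - 4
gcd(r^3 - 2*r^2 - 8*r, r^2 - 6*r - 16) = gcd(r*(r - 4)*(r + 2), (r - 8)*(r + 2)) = r + 2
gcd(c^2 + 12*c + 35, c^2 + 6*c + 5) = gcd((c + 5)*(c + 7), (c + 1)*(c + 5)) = c + 5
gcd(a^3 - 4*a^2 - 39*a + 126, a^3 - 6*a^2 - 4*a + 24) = 1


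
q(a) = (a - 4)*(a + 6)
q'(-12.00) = -22.00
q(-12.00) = 96.00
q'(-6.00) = -10.00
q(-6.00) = 0.00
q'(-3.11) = -4.22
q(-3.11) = -20.55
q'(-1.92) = -1.84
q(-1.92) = -24.15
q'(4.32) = 10.64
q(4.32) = 3.30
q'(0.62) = 3.24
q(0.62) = -22.38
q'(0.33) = 2.66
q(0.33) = -23.23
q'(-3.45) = -4.90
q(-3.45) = -19.00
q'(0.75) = 3.50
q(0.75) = -21.94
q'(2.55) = 7.10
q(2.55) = -12.40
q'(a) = 2*a + 2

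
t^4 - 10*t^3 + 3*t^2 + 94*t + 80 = (t - 8)*(t - 5)*(t + 1)*(t + 2)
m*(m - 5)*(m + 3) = m^3 - 2*m^2 - 15*m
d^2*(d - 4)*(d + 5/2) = d^4 - 3*d^3/2 - 10*d^2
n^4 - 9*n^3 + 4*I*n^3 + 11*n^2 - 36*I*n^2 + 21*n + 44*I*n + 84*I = (n - 7)*(n - 3)*(n + 1)*(n + 4*I)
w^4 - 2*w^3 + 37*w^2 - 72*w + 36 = (w - 6*I)*(w + 6*I)*(-I*w + I)*(I*w - I)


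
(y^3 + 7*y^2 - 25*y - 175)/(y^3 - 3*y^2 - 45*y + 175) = (y + 5)/(y - 5)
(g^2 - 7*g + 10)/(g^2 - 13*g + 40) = (g - 2)/(g - 8)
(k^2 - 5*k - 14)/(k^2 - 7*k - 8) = (-k^2 + 5*k + 14)/(-k^2 + 7*k + 8)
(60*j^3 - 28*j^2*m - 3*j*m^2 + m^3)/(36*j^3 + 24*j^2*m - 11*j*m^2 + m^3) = (10*j^2 - 3*j*m - m^2)/(6*j^2 + 5*j*m - m^2)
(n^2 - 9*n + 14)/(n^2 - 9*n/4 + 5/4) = 4*(n^2 - 9*n + 14)/(4*n^2 - 9*n + 5)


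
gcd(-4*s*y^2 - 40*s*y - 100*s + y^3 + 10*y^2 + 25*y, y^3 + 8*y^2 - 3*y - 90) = y + 5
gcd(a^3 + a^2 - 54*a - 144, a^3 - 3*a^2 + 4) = 1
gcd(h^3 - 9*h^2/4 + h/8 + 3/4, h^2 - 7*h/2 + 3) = h - 2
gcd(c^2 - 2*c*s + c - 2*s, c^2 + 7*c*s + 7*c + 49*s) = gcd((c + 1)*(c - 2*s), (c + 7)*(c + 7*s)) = 1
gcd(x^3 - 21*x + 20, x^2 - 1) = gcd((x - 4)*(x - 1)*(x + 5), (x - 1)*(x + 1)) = x - 1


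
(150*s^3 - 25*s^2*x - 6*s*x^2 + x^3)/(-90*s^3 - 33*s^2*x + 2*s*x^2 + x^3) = (-5*s + x)/(3*s + x)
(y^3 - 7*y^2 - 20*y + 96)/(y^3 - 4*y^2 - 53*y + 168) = (y + 4)/(y + 7)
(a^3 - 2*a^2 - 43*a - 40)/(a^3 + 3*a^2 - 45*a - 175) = (a^2 - 7*a - 8)/(a^2 - 2*a - 35)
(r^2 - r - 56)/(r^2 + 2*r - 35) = (r - 8)/(r - 5)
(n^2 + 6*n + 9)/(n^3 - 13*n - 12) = (n + 3)/(n^2 - 3*n - 4)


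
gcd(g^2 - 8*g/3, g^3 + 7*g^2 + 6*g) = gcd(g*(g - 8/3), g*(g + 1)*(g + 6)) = g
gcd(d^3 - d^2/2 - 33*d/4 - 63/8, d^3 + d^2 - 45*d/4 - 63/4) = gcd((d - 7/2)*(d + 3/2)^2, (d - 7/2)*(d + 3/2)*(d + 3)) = d^2 - 2*d - 21/4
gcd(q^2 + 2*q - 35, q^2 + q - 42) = q + 7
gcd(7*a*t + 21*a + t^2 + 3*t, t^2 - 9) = t + 3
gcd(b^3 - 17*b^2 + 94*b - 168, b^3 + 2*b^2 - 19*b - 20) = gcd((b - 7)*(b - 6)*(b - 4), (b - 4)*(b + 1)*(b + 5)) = b - 4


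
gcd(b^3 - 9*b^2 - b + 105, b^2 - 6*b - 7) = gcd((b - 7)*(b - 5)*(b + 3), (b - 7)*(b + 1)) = b - 7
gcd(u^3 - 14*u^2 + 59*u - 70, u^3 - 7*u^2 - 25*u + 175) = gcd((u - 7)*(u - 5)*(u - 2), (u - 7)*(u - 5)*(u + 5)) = u^2 - 12*u + 35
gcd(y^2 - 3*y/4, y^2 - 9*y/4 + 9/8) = y - 3/4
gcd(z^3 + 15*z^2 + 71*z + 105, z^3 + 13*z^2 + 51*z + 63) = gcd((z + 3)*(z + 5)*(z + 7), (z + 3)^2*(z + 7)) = z^2 + 10*z + 21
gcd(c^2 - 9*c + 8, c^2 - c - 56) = c - 8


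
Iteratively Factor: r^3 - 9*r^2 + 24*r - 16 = (r - 4)*(r^2 - 5*r + 4) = (r - 4)^2*(r - 1)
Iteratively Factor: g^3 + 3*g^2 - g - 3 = (g + 1)*(g^2 + 2*g - 3) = (g - 1)*(g + 1)*(g + 3)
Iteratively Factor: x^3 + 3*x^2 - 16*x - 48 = (x + 3)*(x^2 - 16) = (x - 4)*(x + 3)*(x + 4)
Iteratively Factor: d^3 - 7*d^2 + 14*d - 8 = (d - 1)*(d^2 - 6*d + 8) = (d - 2)*(d - 1)*(d - 4)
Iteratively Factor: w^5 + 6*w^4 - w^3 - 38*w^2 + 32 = (w + 4)*(w^4 + 2*w^3 - 9*w^2 - 2*w + 8) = (w - 1)*(w + 4)*(w^3 + 3*w^2 - 6*w - 8) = (w - 2)*(w - 1)*(w + 4)*(w^2 + 5*w + 4) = (w - 2)*(w - 1)*(w + 4)^2*(w + 1)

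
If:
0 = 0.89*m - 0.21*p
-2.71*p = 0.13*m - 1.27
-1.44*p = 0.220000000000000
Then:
No Solution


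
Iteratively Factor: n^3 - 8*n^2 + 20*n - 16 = (n - 4)*(n^2 - 4*n + 4) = (n - 4)*(n - 2)*(n - 2)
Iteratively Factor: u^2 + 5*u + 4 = (u + 1)*(u + 4)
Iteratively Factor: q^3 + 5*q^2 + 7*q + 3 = (q + 1)*(q^2 + 4*q + 3) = (q + 1)^2*(q + 3)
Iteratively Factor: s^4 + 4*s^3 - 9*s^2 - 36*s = (s + 3)*(s^3 + s^2 - 12*s) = s*(s + 3)*(s^2 + s - 12) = s*(s - 3)*(s + 3)*(s + 4)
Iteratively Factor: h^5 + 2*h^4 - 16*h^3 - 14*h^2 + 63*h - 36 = (h + 3)*(h^4 - h^3 - 13*h^2 + 25*h - 12) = (h - 1)*(h + 3)*(h^3 - 13*h + 12) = (h - 1)^2*(h + 3)*(h^2 + h - 12) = (h - 1)^2*(h + 3)*(h + 4)*(h - 3)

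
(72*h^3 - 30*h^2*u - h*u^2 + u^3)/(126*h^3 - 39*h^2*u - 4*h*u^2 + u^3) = (-4*h + u)/(-7*h + u)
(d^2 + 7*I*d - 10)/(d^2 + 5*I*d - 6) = (d + 5*I)/(d + 3*I)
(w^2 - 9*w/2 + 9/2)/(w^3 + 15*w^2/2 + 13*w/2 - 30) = (w - 3)/(w^2 + 9*w + 20)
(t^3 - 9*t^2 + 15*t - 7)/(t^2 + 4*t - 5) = (t^2 - 8*t + 7)/(t + 5)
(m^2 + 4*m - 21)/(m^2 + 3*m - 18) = (m + 7)/(m + 6)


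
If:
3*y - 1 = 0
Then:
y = 1/3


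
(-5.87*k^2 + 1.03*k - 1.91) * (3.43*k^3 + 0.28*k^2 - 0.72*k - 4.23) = -20.1341*k^5 + 1.8893*k^4 - 2.0365*k^3 + 23.5537*k^2 - 2.9817*k + 8.0793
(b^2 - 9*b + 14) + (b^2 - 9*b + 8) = 2*b^2 - 18*b + 22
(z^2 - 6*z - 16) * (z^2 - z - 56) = z^4 - 7*z^3 - 66*z^2 + 352*z + 896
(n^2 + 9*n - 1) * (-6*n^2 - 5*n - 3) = -6*n^4 - 59*n^3 - 42*n^2 - 22*n + 3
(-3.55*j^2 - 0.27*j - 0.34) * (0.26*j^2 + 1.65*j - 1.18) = -0.923*j^4 - 5.9277*j^3 + 3.6551*j^2 - 0.2424*j + 0.4012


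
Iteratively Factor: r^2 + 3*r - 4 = (r + 4)*(r - 1)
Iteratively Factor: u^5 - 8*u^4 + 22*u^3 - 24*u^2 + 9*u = (u - 3)*(u^4 - 5*u^3 + 7*u^2 - 3*u) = (u - 3)*(u - 1)*(u^3 - 4*u^2 + 3*u) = (u - 3)^2*(u - 1)*(u^2 - u) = u*(u - 3)^2*(u - 1)*(u - 1)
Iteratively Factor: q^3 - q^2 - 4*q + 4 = (q - 2)*(q^2 + q - 2) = (q - 2)*(q + 2)*(q - 1)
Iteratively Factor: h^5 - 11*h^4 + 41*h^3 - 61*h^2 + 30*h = (h)*(h^4 - 11*h^3 + 41*h^2 - 61*h + 30) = h*(h - 1)*(h^3 - 10*h^2 + 31*h - 30) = h*(h - 5)*(h - 1)*(h^2 - 5*h + 6) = h*(h - 5)*(h - 2)*(h - 1)*(h - 3)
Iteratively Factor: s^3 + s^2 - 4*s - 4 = (s + 2)*(s^2 - s - 2) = (s - 2)*(s + 2)*(s + 1)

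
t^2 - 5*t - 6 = (t - 6)*(t + 1)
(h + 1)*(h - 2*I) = h^2 + h - 2*I*h - 2*I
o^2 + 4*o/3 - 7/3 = (o - 1)*(o + 7/3)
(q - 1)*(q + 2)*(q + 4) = q^3 + 5*q^2 + 2*q - 8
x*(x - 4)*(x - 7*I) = x^3 - 4*x^2 - 7*I*x^2 + 28*I*x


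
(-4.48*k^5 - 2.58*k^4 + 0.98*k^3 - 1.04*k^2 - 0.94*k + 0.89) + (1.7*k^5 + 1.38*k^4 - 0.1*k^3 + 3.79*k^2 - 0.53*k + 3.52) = -2.78*k^5 - 1.2*k^4 + 0.88*k^3 + 2.75*k^2 - 1.47*k + 4.41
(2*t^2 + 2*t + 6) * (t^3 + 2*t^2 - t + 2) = 2*t^5 + 6*t^4 + 8*t^3 + 14*t^2 - 2*t + 12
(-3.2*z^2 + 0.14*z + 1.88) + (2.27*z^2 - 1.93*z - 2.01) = -0.93*z^2 - 1.79*z - 0.13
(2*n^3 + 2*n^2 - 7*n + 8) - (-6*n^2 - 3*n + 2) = 2*n^3 + 8*n^2 - 4*n + 6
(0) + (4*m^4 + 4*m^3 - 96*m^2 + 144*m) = 4*m^4 + 4*m^3 - 96*m^2 + 144*m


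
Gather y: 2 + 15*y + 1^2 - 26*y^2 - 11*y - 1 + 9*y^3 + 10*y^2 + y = 9*y^3 - 16*y^2 + 5*y + 2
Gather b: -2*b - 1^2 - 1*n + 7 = -2*b - n + 6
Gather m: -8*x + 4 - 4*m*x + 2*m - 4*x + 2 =m*(2 - 4*x) - 12*x + 6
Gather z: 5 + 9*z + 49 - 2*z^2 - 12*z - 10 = -2*z^2 - 3*z + 44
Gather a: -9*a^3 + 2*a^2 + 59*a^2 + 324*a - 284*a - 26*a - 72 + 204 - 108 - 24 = -9*a^3 + 61*a^2 + 14*a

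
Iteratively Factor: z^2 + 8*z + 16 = (z + 4)*(z + 4)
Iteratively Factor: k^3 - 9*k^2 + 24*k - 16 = (k - 4)*(k^2 - 5*k + 4) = (k - 4)*(k - 1)*(k - 4)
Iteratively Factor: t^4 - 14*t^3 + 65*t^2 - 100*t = (t - 4)*(t^3 - 10*t^2 + 25*t) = t*(t - 4)*(t^2 - 10*t + 25) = t*(t - 5)*(t - 4)*(t - 5)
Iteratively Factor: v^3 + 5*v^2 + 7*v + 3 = (v + 1)*(v^2 + 4*v + 3) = (v + 1)*(v + 3)*(v + 1)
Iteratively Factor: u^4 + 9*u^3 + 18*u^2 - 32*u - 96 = (u + 3)*(u^3 + 6*u^2 - 32) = (u + 3)*(u + 4)*(u^2 + 2*u - 8) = (u - 2)*(u + 3)*(u + 4)*(u + 4)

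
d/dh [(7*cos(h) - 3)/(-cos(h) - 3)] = 24*sin(h)/(cos(h) + 3)^2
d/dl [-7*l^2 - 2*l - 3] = -14*l - 2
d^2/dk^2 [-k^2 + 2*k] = -2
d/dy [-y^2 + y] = 1 - 2*y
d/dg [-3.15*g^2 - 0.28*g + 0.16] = -6.3*g - 0.28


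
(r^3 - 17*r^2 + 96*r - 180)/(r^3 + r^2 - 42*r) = (r^2 - 11*r + 30)/(r*(r + 7))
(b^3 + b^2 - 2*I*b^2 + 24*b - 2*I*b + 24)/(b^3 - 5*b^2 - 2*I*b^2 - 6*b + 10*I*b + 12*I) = (b^2 - 2*I*b + 24)/(b^2 - 2*b*(3 + I) + 12*I)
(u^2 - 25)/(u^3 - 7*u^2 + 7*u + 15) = (u + 5)/(u^2 - 2*u - 3)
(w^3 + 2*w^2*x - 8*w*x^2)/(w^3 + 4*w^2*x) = (w - 2*x)/w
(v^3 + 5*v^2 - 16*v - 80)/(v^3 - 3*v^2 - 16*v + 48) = (v + 5)/(v - 3)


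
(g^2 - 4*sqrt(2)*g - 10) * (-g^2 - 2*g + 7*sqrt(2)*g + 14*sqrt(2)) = -g^4 - 2*g^3 + 11*sqrt(2)*g^3 - 46*g^2 + 22*sqrt(2)*g^2 - 70*sqrt(2)*g - 92*g - 140*sqrt(2)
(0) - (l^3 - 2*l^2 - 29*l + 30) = -l^3 + 2*l^2 + 29*l - 30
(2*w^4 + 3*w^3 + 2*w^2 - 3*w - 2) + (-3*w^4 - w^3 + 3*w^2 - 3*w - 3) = -w^4 + 2*w^3 + 5*w^2 - 6*w - 5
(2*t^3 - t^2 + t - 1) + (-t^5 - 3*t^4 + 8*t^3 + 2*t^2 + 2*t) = -t^5 - 3*t^4 + 10*t^3 + t^2 + 3*t - 1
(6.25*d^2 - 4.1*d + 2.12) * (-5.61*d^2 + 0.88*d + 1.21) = -35.0625*d^4 + 28.501*d^3 - 7.9387*d^2 - 3.0954*d + 2.5652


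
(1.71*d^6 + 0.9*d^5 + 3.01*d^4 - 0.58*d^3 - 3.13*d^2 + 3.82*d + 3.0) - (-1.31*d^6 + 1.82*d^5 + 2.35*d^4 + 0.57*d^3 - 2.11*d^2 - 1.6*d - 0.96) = 3.02*d^6 - 0.92*d^5 + 0.66*d^4 - 1.15*d^3 - 1.02*d^2 + 5.42*d + 3.96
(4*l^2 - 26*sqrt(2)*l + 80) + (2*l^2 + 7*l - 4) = 6*l^2 - 26*sqrt(2)*l + 7*l + 76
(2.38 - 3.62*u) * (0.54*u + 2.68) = -1.9548*u^2 - 8.4164*u + 6.3784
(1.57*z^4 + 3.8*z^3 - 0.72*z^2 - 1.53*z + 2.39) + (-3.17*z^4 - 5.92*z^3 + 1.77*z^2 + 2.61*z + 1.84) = -1.6*z^4 - 2.12*z^3 + 1.05*z^2 + 1.08*z + 4.23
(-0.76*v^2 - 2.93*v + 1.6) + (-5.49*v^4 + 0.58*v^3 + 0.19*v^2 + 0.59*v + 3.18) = -5.49*v^4 + 0.58*v^3 - 0.57*v^2 - 2.34*v + 4.78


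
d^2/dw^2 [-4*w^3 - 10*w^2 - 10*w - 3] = -24*w - 20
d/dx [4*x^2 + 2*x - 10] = 8*x + 2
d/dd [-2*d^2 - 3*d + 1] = -4*d - 3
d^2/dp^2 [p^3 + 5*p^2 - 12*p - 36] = 6*p + 10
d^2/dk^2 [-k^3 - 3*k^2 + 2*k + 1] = -6*k - 6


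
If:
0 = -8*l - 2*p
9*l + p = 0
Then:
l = 0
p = 0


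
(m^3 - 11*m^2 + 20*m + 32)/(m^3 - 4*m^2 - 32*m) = (m^2 - 3*m - 4)/(m*(m + 4))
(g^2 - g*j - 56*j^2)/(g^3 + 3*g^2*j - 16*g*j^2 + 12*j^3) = (g^2 - g*j - 56*j^2)/(g^3 + 3*g^2*j - 16*g*j^2 + 12*j^3)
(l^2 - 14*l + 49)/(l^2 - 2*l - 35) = (l - 7)/(l + 5)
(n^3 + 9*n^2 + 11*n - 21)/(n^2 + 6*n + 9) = (n^2 + 6*n - 7)/(n + 3)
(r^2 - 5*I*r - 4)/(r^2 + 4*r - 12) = (r^2 - 5*I*r - 4)/(r^2 + 4*r - 12)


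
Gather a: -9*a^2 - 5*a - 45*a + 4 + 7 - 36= -9*a^2 - 50*a - 25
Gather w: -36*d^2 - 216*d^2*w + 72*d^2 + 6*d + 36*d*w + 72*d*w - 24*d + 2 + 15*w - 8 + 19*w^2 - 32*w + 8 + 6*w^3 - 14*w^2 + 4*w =36*d^2 - 18*d + 6*w^3 + 5*w^2 + w*(-216*d^2 + 108*d - 13) + 2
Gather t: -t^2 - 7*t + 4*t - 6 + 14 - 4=-t^2 - 3*t + 4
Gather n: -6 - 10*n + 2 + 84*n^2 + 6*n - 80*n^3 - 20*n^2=-80*n^3 + 64*n^2 - 4*n - 4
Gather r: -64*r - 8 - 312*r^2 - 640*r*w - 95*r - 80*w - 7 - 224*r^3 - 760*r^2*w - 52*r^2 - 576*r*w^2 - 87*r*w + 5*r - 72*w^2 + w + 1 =-224*r^3 + r^2*(-760*w - 364) + r*(-576*w^2 - 727*w - 154) - 72*w^2 - 79*w - 14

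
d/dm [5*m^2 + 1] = 10*m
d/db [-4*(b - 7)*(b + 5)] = 8 - 8*b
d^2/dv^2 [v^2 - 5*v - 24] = 2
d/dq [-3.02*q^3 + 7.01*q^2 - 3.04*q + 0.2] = -9.06*q^2 + 14.02*q - 3.04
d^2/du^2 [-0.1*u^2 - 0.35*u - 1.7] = -0.200000000000000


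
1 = 1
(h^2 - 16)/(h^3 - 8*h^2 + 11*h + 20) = (h + 4)/(h^2 - 4*h - 5)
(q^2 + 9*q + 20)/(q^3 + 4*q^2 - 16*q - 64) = (q + 5)/(q^2 - 16)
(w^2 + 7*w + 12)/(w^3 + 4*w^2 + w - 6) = (w + 4)/(w^2 + w - 2)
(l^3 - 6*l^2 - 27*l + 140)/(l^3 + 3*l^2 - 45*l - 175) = (l - 4)/(l + 5)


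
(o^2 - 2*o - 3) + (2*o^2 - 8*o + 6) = 3*o^2 - 10*o + 3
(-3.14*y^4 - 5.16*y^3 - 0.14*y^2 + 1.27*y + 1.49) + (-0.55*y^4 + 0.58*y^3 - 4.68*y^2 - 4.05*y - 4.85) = -3.69*y^4 - 4.58*y^3 - 4.82*y^2 - 2.78*y - 3.36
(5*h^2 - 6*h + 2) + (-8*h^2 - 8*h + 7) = -3*h^2 - 14*h + 9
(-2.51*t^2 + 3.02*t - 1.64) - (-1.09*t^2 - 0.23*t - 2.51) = -1.42*t^2 + 3.25*t + 0.87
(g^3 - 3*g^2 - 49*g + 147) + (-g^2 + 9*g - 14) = g^3 - 4*g^2 - 40*g + 133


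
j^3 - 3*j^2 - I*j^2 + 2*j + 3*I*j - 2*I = (j - 2)*(j - 1)*(j - I)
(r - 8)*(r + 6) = r^2 - 2*r - 48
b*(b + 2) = b^2 + 2*b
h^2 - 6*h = h*(h - 6)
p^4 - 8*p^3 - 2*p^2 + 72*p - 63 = (p - 7)*(p - 3)*(p - 1)*(p + 3)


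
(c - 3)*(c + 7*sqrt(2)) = c^2 - 3*c + 7*sqrt(2)*c - 21*sqrt(2)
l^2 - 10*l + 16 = (l - 8)*(l - 2)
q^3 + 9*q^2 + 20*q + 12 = (q + 1)*(q + 2)*(q + 6)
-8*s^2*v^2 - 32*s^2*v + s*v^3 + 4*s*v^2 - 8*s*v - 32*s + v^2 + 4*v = (-8*s + v)*(v + 4)*(s*v + 1)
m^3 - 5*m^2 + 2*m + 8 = (m - 4)*(m - 2)*(m + 1)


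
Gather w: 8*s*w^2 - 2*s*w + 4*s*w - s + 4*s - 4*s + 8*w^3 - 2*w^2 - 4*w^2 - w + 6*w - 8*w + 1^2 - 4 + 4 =-s + 8*w^3 + w^2*(8*s - 6) + w*(2*s - 3) + 1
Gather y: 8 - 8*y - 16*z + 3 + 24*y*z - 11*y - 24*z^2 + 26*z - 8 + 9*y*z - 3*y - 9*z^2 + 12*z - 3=y*(33*z - 22) - 33*z^2 + 22*z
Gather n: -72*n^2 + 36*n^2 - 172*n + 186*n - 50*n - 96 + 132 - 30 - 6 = -36*n^2 - 36*n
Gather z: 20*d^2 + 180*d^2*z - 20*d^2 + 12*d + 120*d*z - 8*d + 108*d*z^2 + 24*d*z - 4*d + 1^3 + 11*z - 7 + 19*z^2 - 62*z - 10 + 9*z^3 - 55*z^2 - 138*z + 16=9*z^3 + z^2*(108*d - 36) + z*(180*d^2 + 144*d - 189)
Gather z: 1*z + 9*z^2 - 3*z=9*z^2 - 2*z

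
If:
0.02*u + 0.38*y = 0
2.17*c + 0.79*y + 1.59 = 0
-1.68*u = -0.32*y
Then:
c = -0.73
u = 0.00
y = 0.00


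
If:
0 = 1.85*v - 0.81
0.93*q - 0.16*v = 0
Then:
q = 0.08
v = 0.44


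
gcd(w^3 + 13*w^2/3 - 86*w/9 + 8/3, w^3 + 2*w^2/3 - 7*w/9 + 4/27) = w - 1/3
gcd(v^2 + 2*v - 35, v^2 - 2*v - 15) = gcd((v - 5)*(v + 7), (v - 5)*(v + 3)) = v - 5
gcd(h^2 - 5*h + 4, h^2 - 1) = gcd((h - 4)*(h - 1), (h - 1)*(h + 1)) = h - 1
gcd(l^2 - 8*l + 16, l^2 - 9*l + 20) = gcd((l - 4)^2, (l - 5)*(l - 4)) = l - 4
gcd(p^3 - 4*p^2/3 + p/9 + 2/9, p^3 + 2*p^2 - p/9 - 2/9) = p + 1/3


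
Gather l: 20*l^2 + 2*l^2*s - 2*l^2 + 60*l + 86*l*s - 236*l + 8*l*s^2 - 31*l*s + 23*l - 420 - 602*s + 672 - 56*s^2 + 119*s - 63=l^2*(2*s + 18) + l*(8*s^2 + 55*s - 153) - 56*s^2 - 483*s + 189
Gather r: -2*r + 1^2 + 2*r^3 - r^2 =2*r^3 - r^2 - 2*r + 1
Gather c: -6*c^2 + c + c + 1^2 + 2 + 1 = -6*c^2 + 2*c + 4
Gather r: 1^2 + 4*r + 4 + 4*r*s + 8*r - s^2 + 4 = r*(4*s + 12) - s^2 + 9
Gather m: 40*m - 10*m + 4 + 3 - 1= 30*m + 6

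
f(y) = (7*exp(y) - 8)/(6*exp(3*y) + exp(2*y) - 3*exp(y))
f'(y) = (7*exp(y) - 8)*(-18*exp(3*y) - 2*exp(2*y) + 3*exp(y))/(6*exp(3*y) + exp(2*y) - 3*exp(y))^2 + 7*exp(y)/(6*exp(3*y) + exp(2*y) - 3*exp(y))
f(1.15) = 0.07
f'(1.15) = -0.11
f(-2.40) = 28.39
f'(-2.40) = -28.95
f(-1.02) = 8.17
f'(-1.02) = -3.49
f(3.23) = 0.00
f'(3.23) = -0.00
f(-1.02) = 8.17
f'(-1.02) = -3.49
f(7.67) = 0.00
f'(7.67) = -0.00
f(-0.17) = -1.17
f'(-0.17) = 9.70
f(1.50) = 0.04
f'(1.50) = -0.07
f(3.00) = 0.00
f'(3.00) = -0.00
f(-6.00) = 1074.38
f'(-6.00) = -1075.80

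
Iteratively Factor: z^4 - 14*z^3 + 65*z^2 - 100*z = (z - 5)*(z^3 - 9*z^2 + 20*z) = (z - 5)^2*(z^2 - 4*z) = z*(z - 5)^2*(z - 4)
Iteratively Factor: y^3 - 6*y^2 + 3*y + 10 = (y - 5)*(y^2 - y - 2) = (y - 5)*(y - 2)*(y + 1)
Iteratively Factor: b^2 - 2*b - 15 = (b + 3)*(b - 5)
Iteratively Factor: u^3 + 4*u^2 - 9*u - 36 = (u + 3)*(u^2 + u - 12) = (u + 3)*(u + 4)*(u - 3)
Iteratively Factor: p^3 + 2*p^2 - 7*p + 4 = (p - 1)*(p^2 + 3*p - 4) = (p - 1)*(p + 4)*(p - 1)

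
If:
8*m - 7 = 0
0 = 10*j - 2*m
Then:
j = 7/40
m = 7/8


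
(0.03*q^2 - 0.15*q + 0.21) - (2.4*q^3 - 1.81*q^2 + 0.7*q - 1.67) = -2.4*q^3 + 1.84*q^2 - 0.85*q + 1.88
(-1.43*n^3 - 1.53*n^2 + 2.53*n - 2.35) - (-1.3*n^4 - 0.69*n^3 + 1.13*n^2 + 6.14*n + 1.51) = 1.3*n^4 - 0.74*n^3 - 2.66*n^2 - 3.61*n - 3.86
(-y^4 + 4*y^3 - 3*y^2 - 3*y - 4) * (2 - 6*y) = 6*y^5 - 26*y^4 + 26*y^3 + 12*y^2 + 18*y - 8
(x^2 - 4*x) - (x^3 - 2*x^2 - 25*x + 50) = -x^3 + 3*x^2 + 21*x - 50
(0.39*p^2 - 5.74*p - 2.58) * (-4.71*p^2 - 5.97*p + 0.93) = -1.8369*p^4 + 24.7071*p^3 + 46.7823*p^2 + 10.0644*p - 2.3994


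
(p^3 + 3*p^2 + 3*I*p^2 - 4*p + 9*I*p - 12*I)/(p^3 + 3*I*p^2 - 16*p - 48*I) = (p - 1)/(p - 4)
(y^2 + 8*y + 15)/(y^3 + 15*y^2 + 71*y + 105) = 1/(y + 7)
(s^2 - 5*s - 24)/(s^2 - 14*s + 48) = (s + 3)/(s - 6)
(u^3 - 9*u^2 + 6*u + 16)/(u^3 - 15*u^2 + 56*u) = (u^2 - u - 2)/(u*(u - 7))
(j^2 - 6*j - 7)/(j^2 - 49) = (j + 1)/(j + 7)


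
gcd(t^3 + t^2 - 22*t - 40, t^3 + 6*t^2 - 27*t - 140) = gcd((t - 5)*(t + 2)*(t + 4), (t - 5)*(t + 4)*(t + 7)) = t^2 - t - 20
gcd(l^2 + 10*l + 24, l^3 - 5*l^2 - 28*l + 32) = l + 4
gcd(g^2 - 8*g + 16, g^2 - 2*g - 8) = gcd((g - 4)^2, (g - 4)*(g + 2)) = g - 4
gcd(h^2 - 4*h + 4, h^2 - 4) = h - 2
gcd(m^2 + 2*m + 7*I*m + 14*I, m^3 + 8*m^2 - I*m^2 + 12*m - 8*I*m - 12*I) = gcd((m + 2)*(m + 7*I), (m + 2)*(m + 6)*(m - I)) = m + 2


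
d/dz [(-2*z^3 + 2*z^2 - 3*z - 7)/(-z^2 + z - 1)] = (2*z^4 - 4*z^3 + 5*z^2 - 18*z + 10)/(z^4 - 2*z^3 + 3*z^2 - 2*z + 1)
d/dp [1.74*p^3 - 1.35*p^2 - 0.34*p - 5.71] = 5.22*p^2 - 2.7*p - 0.34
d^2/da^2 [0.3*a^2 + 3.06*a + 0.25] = 0.600000000000000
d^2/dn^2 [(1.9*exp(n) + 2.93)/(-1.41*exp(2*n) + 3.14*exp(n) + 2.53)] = (-3.77739*exp(4*n) - 31.712592*exp(3*n) - 1.75037399999999*exp(2*n) - 55.603404*exp(n) + 11.114796)*exp(n)/(2.803221*exp(6*n) - 18.727902*exp(5*n) + 26.616429*exp(4*n) + 36.248788*exp(3*n) - 47.758557*exp(2*n) - 60.296478*exp(n) - 16.194277)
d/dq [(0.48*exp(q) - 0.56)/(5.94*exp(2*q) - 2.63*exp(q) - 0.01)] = (-2.8512*exp(2*q) + 6.6528*exp(q) - 1.4776)*exp(q)/(35.2836*exp(4*q) - 31.2444*exp(3*q) + 6.7981*exp(2*q) + 0.0526*exp(q) + 0.0001)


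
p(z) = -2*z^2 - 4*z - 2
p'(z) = -4*z - 4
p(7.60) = -147.92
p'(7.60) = -34.40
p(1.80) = -15.68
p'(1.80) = -11.20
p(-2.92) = -7.37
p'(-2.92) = 7.68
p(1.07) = -8.57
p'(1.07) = -8.28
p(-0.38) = -0.77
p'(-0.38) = -2.48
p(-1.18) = -0.06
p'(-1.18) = 0.72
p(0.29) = -3.33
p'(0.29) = -5.16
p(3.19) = -35.11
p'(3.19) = -16.76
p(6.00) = -98.00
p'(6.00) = -28.00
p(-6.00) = -50.00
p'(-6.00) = 20.00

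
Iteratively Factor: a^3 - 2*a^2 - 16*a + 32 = (a - 4)*(a^2 + 2*a - 8) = (a - 4)*(a - 2)*(a + 4)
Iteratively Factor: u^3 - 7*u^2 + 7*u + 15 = (u + 1)*(u^2 - 8*u + 15) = (u - 3)*(u + 1)*(u - 5)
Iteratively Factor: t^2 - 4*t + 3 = (t - 3)*(t - 1)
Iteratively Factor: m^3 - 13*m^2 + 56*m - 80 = (m - 4)*(m^2 - 9*m + 20) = (m - 5)*(m - 4)*(m - 4)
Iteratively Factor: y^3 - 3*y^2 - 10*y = (y)*(y^2 - 3*y - 10) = y*(y - 5)*(y + 2)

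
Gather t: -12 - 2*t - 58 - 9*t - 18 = -11*t - 88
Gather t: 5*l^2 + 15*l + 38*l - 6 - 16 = 5*l^2 + 53*l - 22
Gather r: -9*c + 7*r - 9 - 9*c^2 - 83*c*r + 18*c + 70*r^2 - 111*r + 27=-9*c^2 + 9*c + 70*r^2 + r*(-83*c - 104) + 18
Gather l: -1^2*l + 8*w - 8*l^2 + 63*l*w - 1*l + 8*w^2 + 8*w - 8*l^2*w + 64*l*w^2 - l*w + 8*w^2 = l^2*(-8*w - 8) + l*(64*w^2 + 62*w - 2) + 16*w^2 + 16*w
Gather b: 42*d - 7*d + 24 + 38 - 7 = 35*d + 55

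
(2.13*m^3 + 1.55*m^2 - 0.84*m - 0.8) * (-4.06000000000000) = -8.6478*m^3 - 6.293*m^2 + 3.4104*m + 3.248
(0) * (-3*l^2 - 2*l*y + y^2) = 0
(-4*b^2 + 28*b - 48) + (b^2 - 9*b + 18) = -3*b^2 + 19*b - 30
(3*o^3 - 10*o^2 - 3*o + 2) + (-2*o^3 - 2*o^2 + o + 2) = o^3 - 12*o^2 - 2*o + 4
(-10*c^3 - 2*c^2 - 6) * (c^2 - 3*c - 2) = -10*c^5 + 28*c^4 + 26*c^3 - 2*c^2 + 18*c + 12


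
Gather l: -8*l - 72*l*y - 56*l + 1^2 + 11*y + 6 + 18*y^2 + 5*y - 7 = l*(-72*y - 64) + 18*y^2 + 16*y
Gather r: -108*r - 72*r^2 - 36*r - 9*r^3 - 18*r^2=-9*r^3 - 90*r^2 - 144*r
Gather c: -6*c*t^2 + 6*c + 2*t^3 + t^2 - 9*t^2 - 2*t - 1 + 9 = c*(6 - 6*t^2) + 2*t^3 - 8*t^2 - 2*t + 8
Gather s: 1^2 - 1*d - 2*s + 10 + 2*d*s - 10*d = -11*d + s*(2*d - 2) + 11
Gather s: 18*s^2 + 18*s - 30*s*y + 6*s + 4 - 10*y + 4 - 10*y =18*s^2 + s*(24 - 30*y) - 20*y + 8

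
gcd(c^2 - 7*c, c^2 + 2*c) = c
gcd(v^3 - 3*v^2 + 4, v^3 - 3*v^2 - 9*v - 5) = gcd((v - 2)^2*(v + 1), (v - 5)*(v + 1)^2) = v + 1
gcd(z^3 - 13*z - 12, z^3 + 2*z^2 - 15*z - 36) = z^2 - z - 12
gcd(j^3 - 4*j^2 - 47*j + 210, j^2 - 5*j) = j - 5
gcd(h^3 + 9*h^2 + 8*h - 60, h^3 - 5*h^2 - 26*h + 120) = h + 5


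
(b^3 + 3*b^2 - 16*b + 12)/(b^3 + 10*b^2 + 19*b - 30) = (b - 2)/(b + 5)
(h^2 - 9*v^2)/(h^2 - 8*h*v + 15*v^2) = (-h - 3*v)/(-h + 5*v)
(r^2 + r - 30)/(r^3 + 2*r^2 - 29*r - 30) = 1/(r + 1)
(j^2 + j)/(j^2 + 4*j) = (j + 1)/(j + 4)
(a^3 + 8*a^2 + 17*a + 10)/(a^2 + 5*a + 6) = (a^2 + 6*a + 5)/(a + 3)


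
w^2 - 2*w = w*(w - 2)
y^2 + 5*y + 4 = (y + 1)*(y + 4)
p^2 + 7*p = p*(p + 7)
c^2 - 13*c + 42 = (c - 7)*(c - 6)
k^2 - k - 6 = (k - 3)*(k + 2)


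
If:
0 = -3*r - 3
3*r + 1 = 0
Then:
No Solution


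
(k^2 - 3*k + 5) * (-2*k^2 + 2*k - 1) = -2*k^4 + 8*k^3 - 17*k^2 + 13*k - 5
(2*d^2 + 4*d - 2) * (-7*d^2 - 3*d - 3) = -14*d^4 - 34*d^3 - 4*d^2 - 6*d + 6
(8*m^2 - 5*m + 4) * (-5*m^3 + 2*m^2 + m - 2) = -40*m^5 + 41*m^4 - 22*m^3 - 13*m^2 + 14*m - 8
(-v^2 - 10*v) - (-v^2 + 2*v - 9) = 9 - 12*v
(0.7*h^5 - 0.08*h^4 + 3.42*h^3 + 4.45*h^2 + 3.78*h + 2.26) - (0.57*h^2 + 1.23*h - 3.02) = 0.7*h^5 - 0.08*h^4 + 3.42*h^3 + 3.88*h^2 + 2.55*h + 5.28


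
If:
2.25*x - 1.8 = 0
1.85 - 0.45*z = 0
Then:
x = 0.80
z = 4.11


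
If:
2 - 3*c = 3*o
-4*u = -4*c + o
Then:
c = 4*u/5 + 2/15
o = 8/15 - 4*u/5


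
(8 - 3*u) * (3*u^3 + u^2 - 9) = -9*u^4 + 21*u^3 + 8*u^2 + 27*u - 72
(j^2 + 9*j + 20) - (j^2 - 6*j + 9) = 15*j + 11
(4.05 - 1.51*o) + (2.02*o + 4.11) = 0.51*o + 8.16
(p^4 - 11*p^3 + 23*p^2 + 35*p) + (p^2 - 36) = p^4 - 11*p^3 + 24*p^2 + 35*p - 36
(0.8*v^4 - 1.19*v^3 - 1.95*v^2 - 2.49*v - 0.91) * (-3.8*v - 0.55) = -3.04*v^5 + 4.082*v^4 + 8.0645*v^3 + 10.5345*v^2 + 4.8275*v + 0.5005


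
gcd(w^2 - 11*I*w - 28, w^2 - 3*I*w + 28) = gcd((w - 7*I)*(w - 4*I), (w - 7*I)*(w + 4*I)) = w - 7*I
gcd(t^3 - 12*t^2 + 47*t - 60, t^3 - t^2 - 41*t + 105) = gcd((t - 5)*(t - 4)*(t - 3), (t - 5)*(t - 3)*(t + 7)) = t^2 - 8*t + 15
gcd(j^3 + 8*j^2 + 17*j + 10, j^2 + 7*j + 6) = j + 1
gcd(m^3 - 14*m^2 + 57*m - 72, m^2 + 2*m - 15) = m - 3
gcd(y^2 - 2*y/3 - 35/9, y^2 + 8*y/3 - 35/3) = y - 7/3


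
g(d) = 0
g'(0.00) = 0.00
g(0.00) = 0.00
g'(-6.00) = 0.00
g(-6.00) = 0.00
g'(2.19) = 0.00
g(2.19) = 0.00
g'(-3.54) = 0.00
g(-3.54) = 0.00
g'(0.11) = 0.00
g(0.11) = 0.00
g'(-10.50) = 0.00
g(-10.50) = 0.00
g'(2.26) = 0.00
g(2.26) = 0.00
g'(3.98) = 0.00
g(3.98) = 0.00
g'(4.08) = 0.00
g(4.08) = 0.00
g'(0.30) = 0.00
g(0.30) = 0.00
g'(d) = 0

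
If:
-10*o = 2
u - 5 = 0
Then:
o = -1/5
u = 5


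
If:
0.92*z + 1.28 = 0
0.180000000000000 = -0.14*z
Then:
No Solution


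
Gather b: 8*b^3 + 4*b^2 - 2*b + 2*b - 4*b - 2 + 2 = 8*b^3 + 4*b^2 - 4*b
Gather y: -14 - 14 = -28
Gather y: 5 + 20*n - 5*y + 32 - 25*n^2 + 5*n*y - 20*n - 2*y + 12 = -25*n^2 + y*(5*n - 7) + 49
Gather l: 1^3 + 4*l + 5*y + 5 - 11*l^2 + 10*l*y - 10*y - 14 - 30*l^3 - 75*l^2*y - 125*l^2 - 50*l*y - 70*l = -30*l^3 + l^2*(-75*y - 136) + l*(-40*y - 66) - 5*y - 8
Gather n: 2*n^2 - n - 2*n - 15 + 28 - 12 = 2*n^2 - 3*n + 1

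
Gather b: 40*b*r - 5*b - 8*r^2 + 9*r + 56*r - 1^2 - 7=b*(40*r - 5) - 8*r^2 + 65*r - 8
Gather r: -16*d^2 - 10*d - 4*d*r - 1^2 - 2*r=-16*d^2 - 10*d + r*(-4*d - 2) - 1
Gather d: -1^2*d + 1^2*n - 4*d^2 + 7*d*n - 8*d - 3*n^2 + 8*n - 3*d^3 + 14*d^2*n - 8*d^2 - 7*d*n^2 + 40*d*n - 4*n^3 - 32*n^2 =-3*d^3 + d^2*(14*n - 12) + d*(-7*n^2 + 47*n - 9) - 4*n^3 - 35*n^2 + 9*n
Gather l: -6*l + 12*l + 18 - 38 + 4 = 6*l - 16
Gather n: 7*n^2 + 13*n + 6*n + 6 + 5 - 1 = 7*n^2 + 19*n + 10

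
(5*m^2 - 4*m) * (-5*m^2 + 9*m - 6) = -25*m^4 + 65*m^3 - 66*m^2 + 24*m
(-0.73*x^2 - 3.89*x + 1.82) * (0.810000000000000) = -0.5913*x^2 - 3.1509*x + 1.4742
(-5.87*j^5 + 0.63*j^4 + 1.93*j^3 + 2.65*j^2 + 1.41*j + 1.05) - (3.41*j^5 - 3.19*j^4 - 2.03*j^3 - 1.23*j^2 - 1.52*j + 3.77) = -9.28*j^5 + 3.82*j^4 + 3.96*j^3 + 3.88*j^2 + 2.93*j - 2.72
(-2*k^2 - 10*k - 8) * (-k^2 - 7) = 2*k^4 + 10*k^3 + 22*k^2 + 70*k + 56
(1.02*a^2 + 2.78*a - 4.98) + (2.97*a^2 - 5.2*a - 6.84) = 3.99*a^2 - 2.42*a - 11.82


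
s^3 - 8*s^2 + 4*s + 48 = (s - 6)*(s - 4)*(s + 2)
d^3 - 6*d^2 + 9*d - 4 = (d - 4)*(d - 1)^2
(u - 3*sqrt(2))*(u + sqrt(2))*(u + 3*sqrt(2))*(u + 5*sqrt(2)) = u^4 + 6*sqrt(2)*u^3 - 8*u^2 - 108*sqrt(2)*u - 180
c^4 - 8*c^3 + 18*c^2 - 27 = (c - 3)^3*(c + 1)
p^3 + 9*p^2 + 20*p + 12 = (p + 1)*(p + 2)*(p + 6)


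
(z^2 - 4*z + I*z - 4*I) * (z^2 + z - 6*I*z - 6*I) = z^4 - 3*z^3 - 5*I*z^3 + 2*z^2 + 15*I*z^2 - 18*z + 20*I*z - 24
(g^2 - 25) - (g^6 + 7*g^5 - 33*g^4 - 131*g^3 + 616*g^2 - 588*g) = -g^6 - 7*g^5 + 33*g^4 + 131*g^3 - 615*g^2 + 588*g - 25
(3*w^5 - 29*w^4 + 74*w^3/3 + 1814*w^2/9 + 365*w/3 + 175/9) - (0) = 3*w^5 - 29*w^4 + 74*w^3/3 + 1814*w^2/9 + 365*w/3 + 175/9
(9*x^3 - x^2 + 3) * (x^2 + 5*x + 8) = 9*x^5 + 44*x^4 + 67*x^3 - 5*x^2 + 15*x + 24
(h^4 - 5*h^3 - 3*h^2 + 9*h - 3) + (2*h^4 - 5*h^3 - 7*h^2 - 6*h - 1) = 3*h^4 - 10*h^3 - 10*h^2 + 3*h - 4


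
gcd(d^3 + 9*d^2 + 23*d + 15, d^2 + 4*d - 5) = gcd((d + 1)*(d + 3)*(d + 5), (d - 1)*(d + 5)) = d + 5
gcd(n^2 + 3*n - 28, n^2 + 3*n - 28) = n^2 + 3*n - 28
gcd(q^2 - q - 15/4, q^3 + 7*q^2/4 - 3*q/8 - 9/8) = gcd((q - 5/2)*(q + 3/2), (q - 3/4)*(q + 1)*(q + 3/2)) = q + 3/2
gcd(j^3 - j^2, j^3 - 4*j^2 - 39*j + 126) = 1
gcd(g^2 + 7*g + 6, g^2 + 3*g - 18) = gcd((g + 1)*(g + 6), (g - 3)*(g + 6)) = g + 6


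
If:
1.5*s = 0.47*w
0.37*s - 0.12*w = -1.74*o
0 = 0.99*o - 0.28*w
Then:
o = 0.00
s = 0.00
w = 0.00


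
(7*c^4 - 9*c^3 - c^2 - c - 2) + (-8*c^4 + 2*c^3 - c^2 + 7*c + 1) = -c^4 - 7*c^3 - 2*c^2 + 6*c - 1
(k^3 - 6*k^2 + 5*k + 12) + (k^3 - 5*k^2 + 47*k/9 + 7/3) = 2*k^3 - 11*k^2 + 92*k/9 + 43/3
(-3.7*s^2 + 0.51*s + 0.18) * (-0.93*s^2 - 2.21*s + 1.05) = 3.441*s^4 + 7.7027*s^3 - 5.1795*s^2 + 0.1377*s + 0.189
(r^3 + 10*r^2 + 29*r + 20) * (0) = 0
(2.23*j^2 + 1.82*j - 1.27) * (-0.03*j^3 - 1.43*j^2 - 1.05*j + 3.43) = -0.0669*j^5 - 3.2435*j^4 - 4.906*j^3 + 7.554*j^2 + 7.5761*j - 4.3561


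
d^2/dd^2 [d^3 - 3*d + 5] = 6*d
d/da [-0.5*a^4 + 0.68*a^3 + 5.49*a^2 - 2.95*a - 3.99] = -2.0*a^3 + 2.04*a^2 + 10.98*a - 2.95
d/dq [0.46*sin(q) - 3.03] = 0.46*cos(q)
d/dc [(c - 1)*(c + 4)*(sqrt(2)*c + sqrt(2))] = sqrt(2)*(3*c^2 + 8*c - 1)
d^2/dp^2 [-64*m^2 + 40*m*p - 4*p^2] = -8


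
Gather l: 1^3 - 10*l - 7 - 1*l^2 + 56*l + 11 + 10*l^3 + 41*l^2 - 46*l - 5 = 10*l^3 + 40*l^2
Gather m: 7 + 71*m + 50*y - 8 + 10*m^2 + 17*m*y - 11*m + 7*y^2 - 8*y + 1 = 10*m^2 + m*(17*y + 60) + 7*y^2 + 42*y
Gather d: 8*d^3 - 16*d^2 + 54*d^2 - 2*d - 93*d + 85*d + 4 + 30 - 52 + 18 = 8*d^3 + 38*d^2 - 10*d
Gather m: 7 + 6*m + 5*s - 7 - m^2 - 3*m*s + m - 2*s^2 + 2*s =-m^2 + m*(7 - 3*s) - 2*s^2 + 7*s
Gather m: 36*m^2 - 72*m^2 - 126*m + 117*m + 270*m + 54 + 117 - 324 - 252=-36*m^2 + 261*m - 405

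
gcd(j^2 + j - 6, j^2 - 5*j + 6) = j - 2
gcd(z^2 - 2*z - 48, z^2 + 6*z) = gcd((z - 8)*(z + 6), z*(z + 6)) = z + 6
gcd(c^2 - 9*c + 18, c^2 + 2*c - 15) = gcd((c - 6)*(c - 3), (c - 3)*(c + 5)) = c - 3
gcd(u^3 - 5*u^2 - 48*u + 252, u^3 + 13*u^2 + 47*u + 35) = u + 7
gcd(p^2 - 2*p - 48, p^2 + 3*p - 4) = 1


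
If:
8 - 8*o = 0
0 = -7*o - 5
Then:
No Solution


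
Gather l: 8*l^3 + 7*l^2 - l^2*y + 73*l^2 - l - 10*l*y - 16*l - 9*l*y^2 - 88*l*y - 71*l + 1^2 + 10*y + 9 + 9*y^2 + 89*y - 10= 8*l^3 + l^2*(80 - y) + l*(-9*y^2 - 98*y - 88) + 9*y^2 + 99*y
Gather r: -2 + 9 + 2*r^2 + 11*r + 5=2*r^2 + 11*r + 12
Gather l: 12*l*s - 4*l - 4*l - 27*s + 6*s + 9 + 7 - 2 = l*(12*s - 8) - 21*s + 14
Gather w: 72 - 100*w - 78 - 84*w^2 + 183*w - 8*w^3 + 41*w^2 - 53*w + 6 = -8*w^3 - 43*w^2 + 30*w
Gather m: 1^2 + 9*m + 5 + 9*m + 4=18*m + 10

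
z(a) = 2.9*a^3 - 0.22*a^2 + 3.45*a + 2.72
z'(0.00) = 3.45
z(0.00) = 2.72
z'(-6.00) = 319.29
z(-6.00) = -652.30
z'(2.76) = 68.51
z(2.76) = 71.54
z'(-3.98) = 143.01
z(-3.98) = -197.33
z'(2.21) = 44.97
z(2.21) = 40.57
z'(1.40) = 19.89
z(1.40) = 15.08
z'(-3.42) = 106.71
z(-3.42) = -127.66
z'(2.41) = 52.92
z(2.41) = 50.35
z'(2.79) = 69.94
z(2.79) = 73.61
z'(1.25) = 16.49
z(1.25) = 12.35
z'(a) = 8.7*a^2 - 0.44*a + 3.45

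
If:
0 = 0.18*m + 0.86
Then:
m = -4.78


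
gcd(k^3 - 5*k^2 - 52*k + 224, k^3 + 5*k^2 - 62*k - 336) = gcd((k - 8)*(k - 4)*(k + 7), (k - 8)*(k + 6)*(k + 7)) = k^2 - k - 56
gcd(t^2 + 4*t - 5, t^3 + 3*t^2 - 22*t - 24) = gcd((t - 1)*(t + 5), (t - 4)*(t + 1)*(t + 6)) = 1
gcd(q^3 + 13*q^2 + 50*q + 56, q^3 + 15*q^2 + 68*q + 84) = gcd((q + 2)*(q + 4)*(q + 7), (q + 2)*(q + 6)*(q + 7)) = q^2 + 9*q + 14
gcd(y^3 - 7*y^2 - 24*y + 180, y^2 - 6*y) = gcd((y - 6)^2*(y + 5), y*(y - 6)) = y - 6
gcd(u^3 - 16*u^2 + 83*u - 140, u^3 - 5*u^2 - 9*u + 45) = u - 5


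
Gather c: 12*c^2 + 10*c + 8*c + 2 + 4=12*c^2 + 18*c + 6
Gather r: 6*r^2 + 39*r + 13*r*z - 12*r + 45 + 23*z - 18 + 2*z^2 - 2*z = 6*r^2 + r*(13*z + 27) + 2*z^2 + 21*z + 27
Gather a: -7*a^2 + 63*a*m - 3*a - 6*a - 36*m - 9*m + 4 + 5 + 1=-7*a^2 + a*(63*m - 9) - 45*m + 10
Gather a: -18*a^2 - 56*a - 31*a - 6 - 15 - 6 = -18*a^2 - 87*a - 27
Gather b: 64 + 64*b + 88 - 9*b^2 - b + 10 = -9*b^2 + 63*b + 162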